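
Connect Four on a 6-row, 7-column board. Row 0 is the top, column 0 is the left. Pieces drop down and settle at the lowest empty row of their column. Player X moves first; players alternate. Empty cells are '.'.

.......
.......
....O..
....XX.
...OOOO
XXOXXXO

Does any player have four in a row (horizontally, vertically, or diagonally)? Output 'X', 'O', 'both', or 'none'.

O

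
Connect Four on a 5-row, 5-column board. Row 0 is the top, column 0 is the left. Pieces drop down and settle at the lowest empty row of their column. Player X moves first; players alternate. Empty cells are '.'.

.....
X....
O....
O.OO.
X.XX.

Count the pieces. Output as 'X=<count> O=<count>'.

X=4 O=4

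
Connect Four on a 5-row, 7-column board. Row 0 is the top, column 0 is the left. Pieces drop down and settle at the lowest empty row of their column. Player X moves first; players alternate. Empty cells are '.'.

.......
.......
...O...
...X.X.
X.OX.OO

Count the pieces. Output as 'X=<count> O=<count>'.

X=4 O=4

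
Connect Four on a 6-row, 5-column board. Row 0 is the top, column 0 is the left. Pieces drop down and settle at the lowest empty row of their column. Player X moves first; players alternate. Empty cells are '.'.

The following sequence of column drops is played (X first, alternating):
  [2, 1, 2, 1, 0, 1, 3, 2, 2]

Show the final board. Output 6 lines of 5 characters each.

Move 1: X drops in col 2, lands at row 5
Move 2: O drops in col 1, lands at row 5
Move 3: X drops in col 2, lands at row 4
Move 4: O drops in col 1, lands at row 4
Move 5: X drops in col 0, lands at row 5
Move 6: O drops in col 1, lands at row 3
Move 7: X drops in col 3, lands at row 5
Move 8: O drops in col 2, lands at row 3
Move 9: X drops in col 2, lands at row 2

Answer: .....
.....
..X..
.OO..
.OX..
XOXX.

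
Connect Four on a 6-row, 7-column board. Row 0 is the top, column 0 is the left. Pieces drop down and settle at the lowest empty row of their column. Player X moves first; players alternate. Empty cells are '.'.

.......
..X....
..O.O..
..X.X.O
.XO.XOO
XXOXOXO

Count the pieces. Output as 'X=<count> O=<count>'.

X=9 O=9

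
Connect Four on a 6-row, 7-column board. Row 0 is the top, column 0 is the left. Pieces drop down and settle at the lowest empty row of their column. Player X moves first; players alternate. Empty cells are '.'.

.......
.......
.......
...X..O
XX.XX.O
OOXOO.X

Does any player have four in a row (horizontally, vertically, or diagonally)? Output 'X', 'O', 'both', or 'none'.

none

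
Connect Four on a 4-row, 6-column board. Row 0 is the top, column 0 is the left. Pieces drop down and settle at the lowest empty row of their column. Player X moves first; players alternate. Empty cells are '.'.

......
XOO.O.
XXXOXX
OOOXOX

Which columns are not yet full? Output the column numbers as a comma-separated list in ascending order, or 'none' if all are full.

col 0: top cell = '.' → open
col 1: top cell = '.' → open
col 2: top cell = '.' → open
col 3: top cell = '.' → open
col 4: top cell = '.' → open
col 5: top cell = '.' → open

Answer: 0,1,2,3,4,5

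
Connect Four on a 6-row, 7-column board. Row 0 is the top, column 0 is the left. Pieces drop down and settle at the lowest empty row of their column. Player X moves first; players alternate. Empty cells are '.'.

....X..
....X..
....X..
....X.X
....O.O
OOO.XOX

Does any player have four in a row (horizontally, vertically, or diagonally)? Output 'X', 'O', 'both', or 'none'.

X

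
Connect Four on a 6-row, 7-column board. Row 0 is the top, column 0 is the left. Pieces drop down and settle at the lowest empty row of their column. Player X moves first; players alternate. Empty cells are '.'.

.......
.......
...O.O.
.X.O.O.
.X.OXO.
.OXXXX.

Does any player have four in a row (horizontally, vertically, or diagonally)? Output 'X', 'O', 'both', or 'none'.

X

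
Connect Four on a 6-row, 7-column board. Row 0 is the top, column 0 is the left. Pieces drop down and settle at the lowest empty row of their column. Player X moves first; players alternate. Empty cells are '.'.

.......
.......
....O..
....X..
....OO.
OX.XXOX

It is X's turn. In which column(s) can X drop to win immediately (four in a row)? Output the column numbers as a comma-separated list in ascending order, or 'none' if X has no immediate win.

col 0: drop X → no win
col 1: drop X → no win
col 2: drop X → WIN!
col 3: drop X → no win
col 4: drop X → no win
col 5: drop X → no win
col 6: drop X → no win

Answer: 2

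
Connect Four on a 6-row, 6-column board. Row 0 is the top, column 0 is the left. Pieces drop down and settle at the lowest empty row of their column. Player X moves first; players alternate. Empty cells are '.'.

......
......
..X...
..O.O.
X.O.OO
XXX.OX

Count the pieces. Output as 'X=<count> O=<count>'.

X=6 O=6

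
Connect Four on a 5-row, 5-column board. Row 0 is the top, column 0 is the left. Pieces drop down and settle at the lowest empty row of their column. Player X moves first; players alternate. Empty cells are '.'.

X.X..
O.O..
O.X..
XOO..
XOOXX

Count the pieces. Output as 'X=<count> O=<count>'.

X=7 O=7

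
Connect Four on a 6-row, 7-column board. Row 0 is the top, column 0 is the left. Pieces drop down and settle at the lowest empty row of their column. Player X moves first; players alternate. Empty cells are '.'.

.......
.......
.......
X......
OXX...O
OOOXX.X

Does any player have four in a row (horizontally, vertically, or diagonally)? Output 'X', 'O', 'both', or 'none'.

none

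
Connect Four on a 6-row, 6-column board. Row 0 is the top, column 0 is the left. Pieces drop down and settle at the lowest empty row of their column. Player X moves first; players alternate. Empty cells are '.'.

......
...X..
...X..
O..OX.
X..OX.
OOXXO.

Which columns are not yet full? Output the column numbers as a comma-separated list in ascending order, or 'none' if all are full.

col 0: top cell = '.' → open
col 1: top cell = '.' → open
col 2: top cell = '.' → open
col 3: top cell = '.' → open
col 4: top cell = '.' → open
col 5: top cell = '.' → open

Answer: 0,1,2,3,4,5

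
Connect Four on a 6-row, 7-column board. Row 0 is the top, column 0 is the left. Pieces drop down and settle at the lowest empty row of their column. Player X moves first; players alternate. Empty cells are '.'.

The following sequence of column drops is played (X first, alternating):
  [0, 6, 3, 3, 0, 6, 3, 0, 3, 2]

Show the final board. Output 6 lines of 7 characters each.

Answer: .......
.......
...X...
O..X...
X..O..O
X.OX..O

Derivation:
Move 1: X drops in col 0, lands at row 5
Move 2: O drops in col 6, lands at row 5
Move 3: X drops in col 3, lands at row 5
Move 4: O drops in col 3, lands at row 4
Move 5: X drops in col 0, lands at row 4
Move 6: O drops in col 6, lands at row 4
Move 7: X drops in col 3, lands at row 3
Move 8: O drops in col 0, lands at row 3
Move 9: X drops in col 3, lands at row 2
Move 10: O drops in col 2, lands at row 5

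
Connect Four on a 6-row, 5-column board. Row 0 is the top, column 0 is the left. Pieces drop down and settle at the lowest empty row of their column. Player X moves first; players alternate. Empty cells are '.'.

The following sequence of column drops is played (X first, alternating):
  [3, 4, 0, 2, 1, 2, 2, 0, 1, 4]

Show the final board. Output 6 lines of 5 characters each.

Move 1: X drops in col 3, lands at row 5
Move 2: O drops in col 4, lands at row 5
Move 3: X drops in col 0, lands at row 5
Move 4: O drops in col 2, lands at row 5
Move 5: X drops in col 1, lands at row 5
Move 6: O drops in col 2, lands at row 4
Move 7: X drops in col 2, lands at row 3
Move 8: O drops in col 0, lands at row 4
Move 9: X drops in col 1, lands at row 4
Move 10: O drops in col 4, lands at row 4

Answer: .....
.....
.....
..X..
OXO.O
XXOXO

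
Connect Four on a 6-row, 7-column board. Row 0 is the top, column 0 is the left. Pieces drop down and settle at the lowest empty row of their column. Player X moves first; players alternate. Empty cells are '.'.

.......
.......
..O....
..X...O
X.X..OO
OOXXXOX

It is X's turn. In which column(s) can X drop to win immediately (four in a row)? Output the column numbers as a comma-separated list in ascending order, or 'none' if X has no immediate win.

col 0: drop X → no win
col 1: drop X → no win
col 2: drop X → no win
col 3: drop X → no win
col 4: drop X → no win
col 5: drop X → no win
col 6: drop X → no win

Answer: none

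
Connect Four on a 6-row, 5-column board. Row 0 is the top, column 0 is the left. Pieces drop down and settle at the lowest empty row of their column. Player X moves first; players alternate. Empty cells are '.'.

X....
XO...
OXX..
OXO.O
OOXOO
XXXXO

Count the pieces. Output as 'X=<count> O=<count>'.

X=10 O=10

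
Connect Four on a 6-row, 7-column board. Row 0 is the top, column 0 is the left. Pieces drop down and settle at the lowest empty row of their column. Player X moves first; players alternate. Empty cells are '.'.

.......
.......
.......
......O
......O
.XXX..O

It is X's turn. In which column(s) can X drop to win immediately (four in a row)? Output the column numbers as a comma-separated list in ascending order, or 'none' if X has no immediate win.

col 0: drop X → WIN!
col 1: drop X → no win
col 2: drop X → no win
col 3: drop X → no win
col 4: drop X → WIN!
col 5: drop X → no win
col 6: drop X → no win

Answer: 0,4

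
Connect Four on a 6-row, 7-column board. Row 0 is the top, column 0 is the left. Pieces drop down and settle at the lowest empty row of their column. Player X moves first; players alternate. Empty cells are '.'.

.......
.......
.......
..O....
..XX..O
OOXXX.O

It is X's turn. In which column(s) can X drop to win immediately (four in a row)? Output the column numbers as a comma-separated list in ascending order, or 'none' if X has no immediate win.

col 0: drop X → no win
col 1: drop X → no win
col 2: drop X → no win
col 3: drop X → no win
col 4: drop X → no win
col 5: drop X → WIN!
col 6: drop X → no win

Answer: 5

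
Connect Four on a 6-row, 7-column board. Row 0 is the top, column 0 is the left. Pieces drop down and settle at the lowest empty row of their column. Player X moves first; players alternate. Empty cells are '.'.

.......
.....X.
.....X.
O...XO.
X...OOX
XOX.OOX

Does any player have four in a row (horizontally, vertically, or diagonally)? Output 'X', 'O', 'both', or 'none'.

none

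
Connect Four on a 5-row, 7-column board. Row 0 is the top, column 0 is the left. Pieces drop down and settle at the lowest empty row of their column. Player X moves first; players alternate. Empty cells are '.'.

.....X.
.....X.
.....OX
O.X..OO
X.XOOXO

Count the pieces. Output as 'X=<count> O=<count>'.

X=7 O=7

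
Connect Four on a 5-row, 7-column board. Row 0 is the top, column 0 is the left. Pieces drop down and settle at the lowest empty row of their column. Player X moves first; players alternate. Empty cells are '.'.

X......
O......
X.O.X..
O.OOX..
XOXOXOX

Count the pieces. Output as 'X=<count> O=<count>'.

X=8 O=8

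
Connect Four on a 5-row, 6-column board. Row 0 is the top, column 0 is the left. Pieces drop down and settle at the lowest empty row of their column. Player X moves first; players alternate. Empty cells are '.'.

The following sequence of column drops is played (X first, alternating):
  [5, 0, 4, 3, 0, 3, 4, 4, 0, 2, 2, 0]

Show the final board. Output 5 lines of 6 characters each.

Answer: ......
O.....
X...O.
X.XOX.
O.OOXX

Derivation:
Move 1: X drops in col 5, lands at row 4
Move 2: O drops in col 0, lands at row 4
Move 3: X drops in col 4, lands at row 4
Move 4: O drops in col 3, lands at row 4
Move 5: X drops in col 0, lands at row 3
Move 6: O drops in col 3, lands at row 3
Move 7: X drops in col 4, lands at row 3
Move 8: O drops in col 4, lands at row 2
Move 9: X drops in col 0, lands at row 2
Move 10: O drops in col 2, lands at row 4
Move 11: X drops in col 2, lands at row 3
Move 12: O drops in col 0, lands at row 1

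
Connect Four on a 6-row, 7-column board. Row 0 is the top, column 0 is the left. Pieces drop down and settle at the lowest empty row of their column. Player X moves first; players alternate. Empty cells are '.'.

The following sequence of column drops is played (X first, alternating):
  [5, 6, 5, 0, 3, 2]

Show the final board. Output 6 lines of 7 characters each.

Answer: .......
.......
.......
.......
.....X.
O.OX.XO

Derivation:
Move 1: X drops in col 5, lands at row 5
Move 2: O drops in col 6, lands at row 5
Move 3: X drops in col 5, lands at row 4
Move 4: O drops in col 0, lands at row 5
Move 5: X drops in col 3, lands at row 5
Move 6: O drops in col 2, lands at row 5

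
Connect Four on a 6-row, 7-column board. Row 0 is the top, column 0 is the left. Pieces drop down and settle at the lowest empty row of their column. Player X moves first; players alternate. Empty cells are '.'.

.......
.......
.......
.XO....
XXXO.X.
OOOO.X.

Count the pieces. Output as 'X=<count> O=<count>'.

X=6 O=6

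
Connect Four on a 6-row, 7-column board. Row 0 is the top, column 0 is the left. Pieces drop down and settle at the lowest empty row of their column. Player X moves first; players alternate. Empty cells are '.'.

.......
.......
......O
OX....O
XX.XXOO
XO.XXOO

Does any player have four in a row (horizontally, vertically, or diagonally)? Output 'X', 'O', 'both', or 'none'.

O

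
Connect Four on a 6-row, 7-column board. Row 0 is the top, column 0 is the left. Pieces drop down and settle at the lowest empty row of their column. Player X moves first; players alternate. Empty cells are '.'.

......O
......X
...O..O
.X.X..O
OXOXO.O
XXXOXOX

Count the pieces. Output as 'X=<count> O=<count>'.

X=10 O=10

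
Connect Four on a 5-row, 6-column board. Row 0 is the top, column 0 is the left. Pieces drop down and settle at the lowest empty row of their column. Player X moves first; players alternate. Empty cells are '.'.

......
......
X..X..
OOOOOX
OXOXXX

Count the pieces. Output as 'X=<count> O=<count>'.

X=7 O=7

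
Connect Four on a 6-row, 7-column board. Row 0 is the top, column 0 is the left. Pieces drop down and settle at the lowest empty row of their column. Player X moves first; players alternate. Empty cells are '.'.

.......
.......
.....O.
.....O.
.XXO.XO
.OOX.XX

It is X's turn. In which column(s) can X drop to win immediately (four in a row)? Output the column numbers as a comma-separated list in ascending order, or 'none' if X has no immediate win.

col 0: drop X → no win
col 1: drop X → no win
col 2: drop X → no win
col 3: drop X → no win
col 4: drop X → WIN!
col 5: drop X → no win
col 6: drop X → no win

Answer: 4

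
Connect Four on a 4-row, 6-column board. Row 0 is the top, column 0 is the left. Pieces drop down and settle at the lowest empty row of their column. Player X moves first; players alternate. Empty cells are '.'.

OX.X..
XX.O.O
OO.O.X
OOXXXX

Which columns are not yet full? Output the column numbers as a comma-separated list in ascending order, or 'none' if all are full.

col 0: top cell = 'O' → FULL
col 1: top cell = 'X' → FULL
col 2: top cell = '.' → open
col 3: top cell = 'X' → FULL
col 4: top cell = '.' → open
col 5: top cell = '.' → open

Answer: 2,4,5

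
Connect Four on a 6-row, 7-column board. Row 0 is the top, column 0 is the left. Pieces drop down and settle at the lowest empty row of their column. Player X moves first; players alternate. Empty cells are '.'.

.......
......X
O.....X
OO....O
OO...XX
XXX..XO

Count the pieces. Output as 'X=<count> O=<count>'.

X=8 O=7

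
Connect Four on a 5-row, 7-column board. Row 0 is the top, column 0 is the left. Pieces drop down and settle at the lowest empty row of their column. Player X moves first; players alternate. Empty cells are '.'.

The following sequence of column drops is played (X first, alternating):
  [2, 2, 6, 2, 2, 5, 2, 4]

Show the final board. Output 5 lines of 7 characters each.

Move 1: X drops in col 2, lands at row 4
Move 2: O drops in col 2, lands at row 3
Move 3: X drops in col 6, lands at row 4
Move 4: O drops in col 2, lands at row 2
Move 5: X drops in col 2, lands at row 1
Move 6: O drops in col 5, lands at row 4
Move 7: X drops in col 2, lands at row 0
Move 8: O drops in col 4, lands at row 4

Answer: ..X....
..X....
..O....
..O....
..X.OOX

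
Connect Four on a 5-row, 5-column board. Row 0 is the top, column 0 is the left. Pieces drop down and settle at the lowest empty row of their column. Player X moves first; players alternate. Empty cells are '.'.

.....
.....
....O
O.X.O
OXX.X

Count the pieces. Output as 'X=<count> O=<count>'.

X=4 O=4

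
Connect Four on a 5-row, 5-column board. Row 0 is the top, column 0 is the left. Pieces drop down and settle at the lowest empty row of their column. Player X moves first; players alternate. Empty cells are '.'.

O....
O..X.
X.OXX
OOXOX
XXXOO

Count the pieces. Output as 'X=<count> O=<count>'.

X=9 O=8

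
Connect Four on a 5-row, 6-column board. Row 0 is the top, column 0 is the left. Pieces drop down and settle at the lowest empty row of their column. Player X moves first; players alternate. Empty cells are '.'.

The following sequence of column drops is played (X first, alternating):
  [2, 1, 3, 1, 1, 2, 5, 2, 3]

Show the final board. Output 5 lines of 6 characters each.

Answer: ......
......
.XO...
.OOX..
.OXX.X

Derivation:
Move 1: X drops in col 2, lands at row 4
Move 2: O drops in col 1, lands at row 4
Move 3: X drops in col 3, lands at row 4
Move 4: O drops in col 1, lands at row 3
Move 5: X drops in col 1, lands at row 2
Move 6: O drops in col 2, lands at row 3
Move 7: X drops in col 5, lands at row 4
Move 8: O drops in col 2, lands at row 2
Move 9: X drops in col 3, lands at row 3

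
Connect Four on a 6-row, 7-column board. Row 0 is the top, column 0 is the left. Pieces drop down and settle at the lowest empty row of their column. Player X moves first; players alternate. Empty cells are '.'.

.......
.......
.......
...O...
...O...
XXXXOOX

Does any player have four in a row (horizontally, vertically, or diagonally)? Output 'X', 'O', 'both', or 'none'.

X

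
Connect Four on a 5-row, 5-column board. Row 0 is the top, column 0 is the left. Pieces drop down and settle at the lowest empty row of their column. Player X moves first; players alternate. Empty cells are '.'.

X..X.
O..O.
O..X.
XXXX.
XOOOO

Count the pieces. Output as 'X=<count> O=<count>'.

X=8 O=7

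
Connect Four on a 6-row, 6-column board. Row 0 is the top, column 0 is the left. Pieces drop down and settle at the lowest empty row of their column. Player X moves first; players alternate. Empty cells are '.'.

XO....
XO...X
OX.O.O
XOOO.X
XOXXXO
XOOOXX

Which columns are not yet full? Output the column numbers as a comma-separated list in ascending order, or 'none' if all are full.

col 0: top cell = 'X' → FULL
col 1: top cell = 'O' → FULL
col 2: top cell = '.' → open
col 3: top cell = '.' → open
col 4: top cell = '.' → open
col 5: top cell = '.' → open

Answer: 2,3,4,5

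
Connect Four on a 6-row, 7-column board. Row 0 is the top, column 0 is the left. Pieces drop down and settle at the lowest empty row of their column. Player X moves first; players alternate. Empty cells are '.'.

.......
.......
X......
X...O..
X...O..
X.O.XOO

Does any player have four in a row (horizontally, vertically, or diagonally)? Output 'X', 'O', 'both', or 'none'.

X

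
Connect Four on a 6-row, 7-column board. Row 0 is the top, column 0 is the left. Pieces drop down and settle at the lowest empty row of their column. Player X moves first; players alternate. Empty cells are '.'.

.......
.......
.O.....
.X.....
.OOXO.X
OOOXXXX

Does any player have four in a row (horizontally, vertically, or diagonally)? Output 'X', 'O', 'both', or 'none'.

X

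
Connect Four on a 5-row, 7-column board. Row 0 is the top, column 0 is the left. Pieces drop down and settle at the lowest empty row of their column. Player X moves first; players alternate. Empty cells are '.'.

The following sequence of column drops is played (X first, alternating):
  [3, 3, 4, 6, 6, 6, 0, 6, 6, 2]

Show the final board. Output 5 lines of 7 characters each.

Answer: ......X
......O
......O
...O..X
X.OXX.O

Derivation:
Move 1: X drops in col 3, lands at row 4
Move 2: O drops in col 3, lands at row 3
Move 3: X drops in col 4, lands at row 4
Move 4: O drops in col 6, lands at row 4
Move 5: X drops in col 6, lands at row 3
Move 6: O drops in col 6, lands at row 2
Move 7: X drops in col 0, lands at row 4
Move 8: O drops in col 6, lands at row 1
Move 9: X drops in col 6, lands at row 0
Move 10: O drops in col 2, lands at row 4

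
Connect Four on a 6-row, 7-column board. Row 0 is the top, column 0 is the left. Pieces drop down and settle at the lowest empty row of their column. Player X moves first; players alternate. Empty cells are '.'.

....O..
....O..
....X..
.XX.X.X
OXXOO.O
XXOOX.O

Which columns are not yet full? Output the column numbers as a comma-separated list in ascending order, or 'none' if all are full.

Answer: 0,1,2,3,5,6

Derivation:
col 0: top cell = '.' → open
col 1: top cell = '.' → open
col 2: top cell = '.' → open
col 3: top cell = '.' → open
col 4: top cell = 'O' → FULL
col 5: top cell = '.' → open
col 6: top cell = '.' → open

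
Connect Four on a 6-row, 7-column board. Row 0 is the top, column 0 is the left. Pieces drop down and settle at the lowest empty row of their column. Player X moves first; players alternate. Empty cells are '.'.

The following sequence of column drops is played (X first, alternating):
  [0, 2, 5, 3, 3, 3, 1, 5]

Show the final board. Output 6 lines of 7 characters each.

Move 1: X drops in col 0, lands at row 5
Move 2: O drops in col 2, lands at row 5
Move 3: X drops in col 5, lands at row 5
Move 4: O drops in col 3, lands at row 5
Move 5: X drops in col 3, lands at row 4
Move 6: O drops in col 3, lands at row 3
Move 7: X drops in col 1, lands at row 5
Move 8: O drops in col 5, lands at row 4

Answer: .......
.......
.......
...O...
...X.O.
XXOO.X.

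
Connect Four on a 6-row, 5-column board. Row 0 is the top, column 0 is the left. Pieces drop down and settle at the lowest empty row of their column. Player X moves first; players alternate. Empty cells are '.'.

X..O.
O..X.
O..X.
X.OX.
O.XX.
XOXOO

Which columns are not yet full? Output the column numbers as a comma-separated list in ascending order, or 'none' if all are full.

Answer: 1,2,4

Derivation:
col 0: top cell = 'X' → FULL
col 1: top cell = '.' → open
col 2: top cell = '.' → open
col 3: top cell = 'O' → FULL
col 4: top cell = '.' → open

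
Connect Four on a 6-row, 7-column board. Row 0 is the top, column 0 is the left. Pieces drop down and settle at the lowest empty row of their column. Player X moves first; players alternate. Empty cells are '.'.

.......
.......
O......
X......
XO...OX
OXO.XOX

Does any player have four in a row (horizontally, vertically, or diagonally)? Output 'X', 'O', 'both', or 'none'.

none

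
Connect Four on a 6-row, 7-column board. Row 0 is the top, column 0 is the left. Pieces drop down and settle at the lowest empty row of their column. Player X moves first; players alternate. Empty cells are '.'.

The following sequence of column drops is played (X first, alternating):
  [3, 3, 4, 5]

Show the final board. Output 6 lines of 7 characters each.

Answer: .......
.......
.......
.......
...O...
...XXO.

Derivation:
Move 1: X drops in col 3, lands at row 5
Move 2: O drops in col 3, lands at row 4
Move 3: X drops in col 4, lands at row 5
Move 4: O drops in col 5, lands at row 5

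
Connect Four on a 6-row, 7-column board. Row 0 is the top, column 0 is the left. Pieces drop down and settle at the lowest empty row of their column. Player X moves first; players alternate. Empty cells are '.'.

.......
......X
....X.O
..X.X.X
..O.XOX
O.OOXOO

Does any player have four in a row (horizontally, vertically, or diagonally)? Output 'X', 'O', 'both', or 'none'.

X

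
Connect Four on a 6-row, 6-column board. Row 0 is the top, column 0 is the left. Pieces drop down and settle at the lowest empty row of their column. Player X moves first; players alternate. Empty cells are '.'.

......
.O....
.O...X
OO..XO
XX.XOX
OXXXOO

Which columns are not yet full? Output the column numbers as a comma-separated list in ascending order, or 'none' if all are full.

col 0: top cell = '.' → open
col 1: top cell = '.' → open
col 2: top cell = '.' → open
col 3: top cell = '.' → open
col 4: top cell = '.' → open
col 5: top cell = '.' → open

Answer: 0,1,2,3,4,5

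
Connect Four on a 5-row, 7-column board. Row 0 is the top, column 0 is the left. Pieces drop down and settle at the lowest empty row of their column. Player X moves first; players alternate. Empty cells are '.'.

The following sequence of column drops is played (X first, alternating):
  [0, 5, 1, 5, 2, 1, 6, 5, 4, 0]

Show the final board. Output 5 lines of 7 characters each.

Answer: .......
.......
.....O.
OO...O.
XXX.XOX

Derivation:
Move 1: X drops in col 0, lands at row 4
Move 2: O drops in col 5, lands at row 4
Move 3: X drops in col 1, lands at row 4
Move 4: O drops in col 5, lands at row 3
Move 5: X drops in col 2, lands at row 4
Move 6: O drops in col 1, lands at row 3
Move 7: X drops in col 6, lands at row 4
Move 8: O drops in col 5, lands at row 2
Move 9: X drops in col 4, lands at row 4
Move 10: O drops in col 0, lands at row 3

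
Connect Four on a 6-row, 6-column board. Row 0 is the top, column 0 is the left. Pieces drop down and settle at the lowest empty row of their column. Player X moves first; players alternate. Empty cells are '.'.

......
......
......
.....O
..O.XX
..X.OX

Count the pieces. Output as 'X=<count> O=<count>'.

X=4 O=3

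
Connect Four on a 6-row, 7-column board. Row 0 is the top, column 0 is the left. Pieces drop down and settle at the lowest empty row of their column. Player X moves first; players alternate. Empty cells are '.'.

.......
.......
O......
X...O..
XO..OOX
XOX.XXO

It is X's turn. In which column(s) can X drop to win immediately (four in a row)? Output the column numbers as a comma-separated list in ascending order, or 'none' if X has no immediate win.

Answer: 3

Derivation:
col 0: drop X → no win
col 1: drop X → no win
col 2: drop X → no win
col 3: drop X → WIN!
col 4: drop X → no win
col 5: drop X → no win
col 6: drop X → no win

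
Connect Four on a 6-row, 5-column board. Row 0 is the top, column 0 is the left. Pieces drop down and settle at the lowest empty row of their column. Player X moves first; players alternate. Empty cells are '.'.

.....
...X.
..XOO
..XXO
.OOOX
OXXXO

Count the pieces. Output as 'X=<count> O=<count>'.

X=8 O=8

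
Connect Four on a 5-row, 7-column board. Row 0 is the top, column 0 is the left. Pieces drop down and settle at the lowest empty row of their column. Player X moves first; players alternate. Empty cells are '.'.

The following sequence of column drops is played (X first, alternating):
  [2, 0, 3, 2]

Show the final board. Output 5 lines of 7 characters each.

Move 1: X drops in col 2, lands at row 4
Move 2: O drops in col 0, lands at row 4
Move 3: X drops in col 3, lands at row 4
Move 4: O drops in col 2, lands at row 3

Answer: .......
.......
.......
..O....
O.XX...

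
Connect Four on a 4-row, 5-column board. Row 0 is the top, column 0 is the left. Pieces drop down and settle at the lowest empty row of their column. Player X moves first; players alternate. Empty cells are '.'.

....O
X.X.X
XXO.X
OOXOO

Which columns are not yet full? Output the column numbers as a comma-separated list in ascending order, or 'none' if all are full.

Answer: 0,1,2,3

Derivation:
col 0: top cell = '.' → open
col 1: top cell = '.' → open
col 2: top cell = '.' → open
col 3: top cell = '.' → open
col 4: top cell = 'O' → FULL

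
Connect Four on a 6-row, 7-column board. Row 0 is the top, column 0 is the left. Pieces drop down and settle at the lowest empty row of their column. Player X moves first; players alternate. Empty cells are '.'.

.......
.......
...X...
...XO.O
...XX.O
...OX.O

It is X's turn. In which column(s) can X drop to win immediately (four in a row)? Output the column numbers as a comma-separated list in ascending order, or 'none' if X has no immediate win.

Answer: 3

Derivation:
col 0: drop X → no win
col 1: drop X → no win
col 2: drop X → no win
col 3: drop X → WIN!
col 4: drop X → no win
col 5: drop X → no win
col 6: drop X → no win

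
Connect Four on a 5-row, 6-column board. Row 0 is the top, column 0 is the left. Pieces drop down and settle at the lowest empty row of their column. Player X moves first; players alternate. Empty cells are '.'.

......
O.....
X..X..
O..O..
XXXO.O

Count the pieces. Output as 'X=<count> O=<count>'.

X=5 O=5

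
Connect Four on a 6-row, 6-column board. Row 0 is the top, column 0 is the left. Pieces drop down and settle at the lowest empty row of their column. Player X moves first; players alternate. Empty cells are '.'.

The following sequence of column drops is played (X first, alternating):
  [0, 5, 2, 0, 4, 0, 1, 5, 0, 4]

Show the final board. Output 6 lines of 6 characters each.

Answer: ......
......
X.....
O.....
O...OO
XXX.XO

Derivation:
Move 1: X drops in col 0, lands at row 5
Move 2: O drops in col 5, lands at row 5
Move 3: X drops in col 2, lands at row 5
Move 4: O drops in col 0, lands at row 4
Move 5: X drops in col 4, lands at row 5
Move 6: O drops in col 0, lands at row 3
Move 7: X drops in col 1, lands at row 5
Move 8: O drops in col 5, lands at row 4
Move 9: X drops in col 0, lands at row 2
Move 10: O drops in col 4, lands at row 4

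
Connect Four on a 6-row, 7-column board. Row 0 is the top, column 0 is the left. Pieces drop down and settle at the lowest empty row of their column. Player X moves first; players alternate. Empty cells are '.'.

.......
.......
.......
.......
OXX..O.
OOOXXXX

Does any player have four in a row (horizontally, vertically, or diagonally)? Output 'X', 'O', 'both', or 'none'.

X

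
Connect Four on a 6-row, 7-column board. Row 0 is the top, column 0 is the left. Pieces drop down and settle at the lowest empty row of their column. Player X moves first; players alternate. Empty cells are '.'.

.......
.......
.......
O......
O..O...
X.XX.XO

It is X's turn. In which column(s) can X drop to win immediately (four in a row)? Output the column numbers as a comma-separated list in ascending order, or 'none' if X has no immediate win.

Answer: 1,4

Derivation:
col 0: drop X → no win
col 1: drop X → WIN!
col 2: drop X → no win
col 3: drop X → no win
col 4: drop X → WIN!
col 5: drop X → no win
col 6: drop X → no win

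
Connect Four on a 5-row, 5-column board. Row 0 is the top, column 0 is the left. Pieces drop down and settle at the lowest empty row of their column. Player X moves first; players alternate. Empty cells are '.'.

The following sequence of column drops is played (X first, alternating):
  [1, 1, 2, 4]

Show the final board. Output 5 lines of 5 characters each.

Answer: .....
.....
.....
.O...
.XX.O

Derivation:
Move 1: X drops in col 1, lands at row 4
Move 2: O drops in col 1, lands at row 3
Move 3: X drops in col 2, lands at row 4
Move 4: O drops in col 4, lands at row 4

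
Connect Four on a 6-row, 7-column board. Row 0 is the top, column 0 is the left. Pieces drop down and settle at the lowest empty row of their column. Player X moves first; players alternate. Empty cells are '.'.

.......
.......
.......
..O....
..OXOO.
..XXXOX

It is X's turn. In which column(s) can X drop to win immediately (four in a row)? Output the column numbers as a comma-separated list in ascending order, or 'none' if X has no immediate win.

col 0: drop X → no win
col 1: drop X → WIN!
col 2: drop X → no win
col 3: drop X → no win
col 4: drop X → no win
col 5: drop X → no win
col 6: drop X → no win

Answer: 1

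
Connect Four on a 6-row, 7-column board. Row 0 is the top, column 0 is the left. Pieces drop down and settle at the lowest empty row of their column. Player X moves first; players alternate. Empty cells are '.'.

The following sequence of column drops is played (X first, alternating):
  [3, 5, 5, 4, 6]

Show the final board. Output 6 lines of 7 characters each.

Answer: .......
.......
.......
.......
.....X.
...XOOX

Derivation:
Move 1: X drops in col 3, lands at row 5
Move 2: O drops in col 5, lands at row 5
Move 3: X drops in col 5, lands at row 4
Move 4: O drops in col 4, lands at row 5
Move 5: X drops in col 6, lands at row 5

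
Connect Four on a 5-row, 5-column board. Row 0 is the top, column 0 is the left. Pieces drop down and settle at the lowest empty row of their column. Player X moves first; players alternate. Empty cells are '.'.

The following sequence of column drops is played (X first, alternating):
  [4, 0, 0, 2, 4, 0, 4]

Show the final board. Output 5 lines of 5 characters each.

Answer: .....
.....
O...X
X...X
O.O.X

Derivation:
Move 1: X drops in col 4, lands at row 4
Move 2: O drops in col 0, lands at row 4
Move 3: X drops in col 0, lands at row 3
Move 4: O drops in col 2, lands at row 4
Move 5: X drops in col 4, lands at row 3
Move 6: O drops in col 0, lands at row 2
Move 7: X drops in col 4, lands at row 2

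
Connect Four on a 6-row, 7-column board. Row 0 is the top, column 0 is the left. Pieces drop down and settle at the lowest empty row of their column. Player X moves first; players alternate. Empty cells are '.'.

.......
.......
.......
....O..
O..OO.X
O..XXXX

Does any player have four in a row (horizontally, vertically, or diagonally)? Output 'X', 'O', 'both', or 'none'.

X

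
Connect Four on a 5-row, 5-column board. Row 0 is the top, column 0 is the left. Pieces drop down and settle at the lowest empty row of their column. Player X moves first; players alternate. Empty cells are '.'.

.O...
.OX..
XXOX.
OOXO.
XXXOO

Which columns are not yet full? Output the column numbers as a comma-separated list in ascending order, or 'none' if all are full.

col 0: top cell = '.' → open
col 1: top cell = 'O' → FULL
col 2: top cell = '.' → open
col 3: top cell = '.' → open
col 4: top cell = '.' → open

Answer: 0,2,3,4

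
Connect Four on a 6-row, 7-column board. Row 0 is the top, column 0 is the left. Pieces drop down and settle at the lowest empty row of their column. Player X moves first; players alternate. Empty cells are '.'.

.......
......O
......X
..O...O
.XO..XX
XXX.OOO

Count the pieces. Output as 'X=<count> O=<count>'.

X=7 O=7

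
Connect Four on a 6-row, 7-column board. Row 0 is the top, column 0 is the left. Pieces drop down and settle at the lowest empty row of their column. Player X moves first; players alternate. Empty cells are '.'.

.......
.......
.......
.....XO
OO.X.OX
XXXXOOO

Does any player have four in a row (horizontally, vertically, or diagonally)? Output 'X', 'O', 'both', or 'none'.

X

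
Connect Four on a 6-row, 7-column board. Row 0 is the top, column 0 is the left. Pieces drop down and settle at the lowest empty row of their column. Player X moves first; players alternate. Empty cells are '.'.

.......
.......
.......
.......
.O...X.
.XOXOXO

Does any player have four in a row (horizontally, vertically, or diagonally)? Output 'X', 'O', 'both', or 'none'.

none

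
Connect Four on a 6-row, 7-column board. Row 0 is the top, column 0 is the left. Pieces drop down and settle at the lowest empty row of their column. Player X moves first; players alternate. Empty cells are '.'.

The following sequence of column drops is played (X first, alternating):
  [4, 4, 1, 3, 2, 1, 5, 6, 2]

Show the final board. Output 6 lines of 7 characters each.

Answer: .......
.......
.......
.......
.OX.O..
.XXOXXO

Derivation:
Move 1: X drops in col 4, lands at row 5
Move 2: O drops in col 4, lands at row 4
Move 3: X drops in col 1, lands at row 5
Move 4: O drops in col 3, lands at row 5
Move 5: X drops in col 2, lands at row 5
Move 6: O drops in col 1, lands at row 4
Move 7: X drops in col 5, lands at row 5
Move 8: O drops in col 6, lands at row 5
Move 9: X drops in col 2, lands at row 4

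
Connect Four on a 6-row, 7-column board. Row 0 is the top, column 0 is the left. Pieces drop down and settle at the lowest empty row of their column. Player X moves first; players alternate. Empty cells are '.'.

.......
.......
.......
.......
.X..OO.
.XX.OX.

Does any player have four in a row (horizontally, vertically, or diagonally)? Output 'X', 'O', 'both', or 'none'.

none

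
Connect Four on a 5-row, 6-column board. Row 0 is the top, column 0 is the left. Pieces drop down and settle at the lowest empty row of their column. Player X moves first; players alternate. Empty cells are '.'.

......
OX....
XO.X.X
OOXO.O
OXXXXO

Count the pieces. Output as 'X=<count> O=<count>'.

X=9 O=8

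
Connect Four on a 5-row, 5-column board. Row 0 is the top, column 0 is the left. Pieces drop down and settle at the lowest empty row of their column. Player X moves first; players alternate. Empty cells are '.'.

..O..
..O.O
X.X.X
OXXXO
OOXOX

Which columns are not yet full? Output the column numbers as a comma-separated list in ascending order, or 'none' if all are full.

col 0: top cell = '.' → open
col 1: top cell = '.' → open
col 2: top cell = 'O' → FULL
col 3: top cell = '.' → open
col 4: top cell = '.' → open

Answer: 0,1,3,4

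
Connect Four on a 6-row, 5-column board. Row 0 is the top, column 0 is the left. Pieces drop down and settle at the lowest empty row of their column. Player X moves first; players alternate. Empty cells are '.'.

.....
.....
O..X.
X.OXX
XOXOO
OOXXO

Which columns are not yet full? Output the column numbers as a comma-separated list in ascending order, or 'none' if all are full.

Answer: 0,1,2,3,4

Derivation:
col 0: top cell = '.' → open
col 1: top cell = '.' → open
col 2: top cell = '.' → open
col 3: top cell = '.' → open
col 4: top cell = '.' → open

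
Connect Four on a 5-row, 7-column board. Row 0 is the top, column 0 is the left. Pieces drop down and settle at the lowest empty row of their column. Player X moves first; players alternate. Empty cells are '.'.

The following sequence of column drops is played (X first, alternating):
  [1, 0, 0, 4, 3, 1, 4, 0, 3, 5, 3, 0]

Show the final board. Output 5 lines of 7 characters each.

Move 1: X drops in col 1, lands at row 4
Move 2: O drops in col 0, lands at row 4
Move 3: X drops in col 0, lands at row 3
Move 4: O drops in col 4, lands at row 4
Move 5: X drops in col 3, lands at row 4
Move 6: O drops in col 1, lands at row 3
Move 7: X drops in col 4, lands at row 3
Move 8: O drops in col 0, lands at row 2
Move 9: X drops in col 3, lands at row 3
Move 10: O drops in col 5, lands at row 4
Move 11: X drops in col 3, lands at row 2
Move 12: O drops in col 0, lands at row 1

Answer: .......
O......
O..X...
XO.XX..
OX.XOO.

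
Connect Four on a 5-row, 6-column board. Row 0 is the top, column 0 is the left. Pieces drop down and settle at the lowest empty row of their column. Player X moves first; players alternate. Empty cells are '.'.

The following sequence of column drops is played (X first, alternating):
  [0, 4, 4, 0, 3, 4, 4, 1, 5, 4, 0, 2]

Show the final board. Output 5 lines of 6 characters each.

Answer: ....O.
....X.
X...O.
O...X.
XOOXOX

Derivation:
Move 1: X drops in col 0, lands at row 4
Move 2: O drops in col 4, lands at row 4
Move 3: X drops in col 4, lands at row 3
Move 4: O drops in col 0, lands at row 3
Move 5: X drops in col 3, lands at row 4
Move 6: O drops in col 4, lands at row 2
Move 7: X drops in col 4, lands at row 1
Move 8: O drops in col 1, lands at row 4
Move 9: X drops in col 5, lands at row 4
Move 10: O drops in col 4, lands at row 0
Move 11: X drops in col 0, lands at row 2
Move 12: O drops in col 2, lands at row 4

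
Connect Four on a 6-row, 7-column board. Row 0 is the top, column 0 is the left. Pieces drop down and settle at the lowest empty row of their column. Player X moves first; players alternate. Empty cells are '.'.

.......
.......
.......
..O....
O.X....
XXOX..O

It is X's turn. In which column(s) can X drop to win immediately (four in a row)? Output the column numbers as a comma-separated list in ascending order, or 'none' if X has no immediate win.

col 0: drop X → no win
col 1: drop X → no win
col 2: drop X → no win
col 3: drop X → no win
col 4: drop X → no win
col 5: drop X → no win
col 6: drop X → no win

Answer: none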